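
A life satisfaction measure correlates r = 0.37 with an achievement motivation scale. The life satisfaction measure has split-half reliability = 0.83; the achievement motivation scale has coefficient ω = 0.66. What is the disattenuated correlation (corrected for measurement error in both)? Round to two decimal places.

r_true = r_obs / √(r_xx · r_yy) = 0.37 / √(0.83 × 0.66) = 0.37 / √0.5478 = 0.37 / 0.7401 ≈ 0.50.

0.50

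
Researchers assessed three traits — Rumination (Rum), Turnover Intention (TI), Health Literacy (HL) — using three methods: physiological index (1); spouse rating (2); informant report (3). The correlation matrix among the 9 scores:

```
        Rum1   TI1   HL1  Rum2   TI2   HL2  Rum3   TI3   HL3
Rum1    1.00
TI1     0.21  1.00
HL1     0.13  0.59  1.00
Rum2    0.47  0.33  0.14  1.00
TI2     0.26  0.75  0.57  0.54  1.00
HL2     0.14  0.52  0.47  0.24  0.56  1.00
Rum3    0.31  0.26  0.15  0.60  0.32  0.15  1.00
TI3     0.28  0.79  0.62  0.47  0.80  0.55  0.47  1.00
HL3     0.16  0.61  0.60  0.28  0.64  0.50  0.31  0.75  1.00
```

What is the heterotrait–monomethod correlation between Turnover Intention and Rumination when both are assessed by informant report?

0.47

Different traits, same method: r(TI3, Rum3) = 0.47.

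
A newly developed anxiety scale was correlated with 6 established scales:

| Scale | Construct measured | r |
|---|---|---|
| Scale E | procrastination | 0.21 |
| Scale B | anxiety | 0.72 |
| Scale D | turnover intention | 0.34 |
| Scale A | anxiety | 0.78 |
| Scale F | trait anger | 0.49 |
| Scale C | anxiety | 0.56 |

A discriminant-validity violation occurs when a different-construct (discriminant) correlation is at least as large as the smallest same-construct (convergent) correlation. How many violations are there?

Convergent (same construct = anxiety): Scale B, Scale A, Scale C.
Smallest convergent = 0.56. Discriminant values: 0.21, 0.34, 0.49; count ≥ 0.56 → 0.

0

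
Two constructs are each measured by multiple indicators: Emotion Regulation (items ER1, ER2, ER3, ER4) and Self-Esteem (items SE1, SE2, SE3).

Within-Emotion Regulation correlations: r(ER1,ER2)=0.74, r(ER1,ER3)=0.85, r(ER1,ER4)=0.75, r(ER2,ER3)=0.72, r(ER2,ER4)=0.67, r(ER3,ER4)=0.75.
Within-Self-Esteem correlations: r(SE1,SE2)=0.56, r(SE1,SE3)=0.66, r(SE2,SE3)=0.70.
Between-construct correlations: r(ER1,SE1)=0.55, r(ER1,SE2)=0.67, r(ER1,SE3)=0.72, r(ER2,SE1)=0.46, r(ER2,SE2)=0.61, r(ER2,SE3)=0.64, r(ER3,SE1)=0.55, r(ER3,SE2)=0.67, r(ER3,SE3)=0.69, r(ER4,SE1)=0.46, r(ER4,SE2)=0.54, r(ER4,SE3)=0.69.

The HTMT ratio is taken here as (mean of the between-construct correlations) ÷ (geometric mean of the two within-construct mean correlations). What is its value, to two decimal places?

0.87

Between-construct mean = 7.25/12 = 0.6042.
Mean within-ER = 4.48/6 = 0.7467; mean within-SE = 1.92/3 = 0.6400.
Geometric mean = √(0.7467 × 0.6400) = 0.6913.
HTMT = 0.6042 / 0.6913 = 0.87.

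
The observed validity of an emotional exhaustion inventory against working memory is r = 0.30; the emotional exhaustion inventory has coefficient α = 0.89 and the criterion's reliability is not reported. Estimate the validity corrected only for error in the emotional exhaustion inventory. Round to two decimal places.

0.32

Single correction: r_c = r_obs / √r_xx = 0.30 / √0.89 = 0.30 / 0.9434 ≈ 0.32.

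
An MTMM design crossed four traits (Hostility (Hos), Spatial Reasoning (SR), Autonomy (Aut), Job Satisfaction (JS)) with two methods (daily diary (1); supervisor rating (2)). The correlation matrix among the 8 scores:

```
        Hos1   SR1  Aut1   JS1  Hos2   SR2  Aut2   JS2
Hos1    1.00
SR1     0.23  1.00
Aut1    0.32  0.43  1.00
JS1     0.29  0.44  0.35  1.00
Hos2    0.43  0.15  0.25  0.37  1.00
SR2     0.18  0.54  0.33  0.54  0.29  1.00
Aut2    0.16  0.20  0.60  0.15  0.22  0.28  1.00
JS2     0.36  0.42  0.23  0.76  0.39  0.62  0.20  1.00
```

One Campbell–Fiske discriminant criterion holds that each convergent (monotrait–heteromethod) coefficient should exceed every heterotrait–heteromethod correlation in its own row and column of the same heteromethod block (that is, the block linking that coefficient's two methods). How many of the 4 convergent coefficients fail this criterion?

Convergent coefficients and their comparison sets:
Hos (methods 1·2): 0.43 vs {0.18, 0.15, 0.16, 0.25, 0.36, 0.37} → pass.
SR (methods 1·2): 0.54 vs {0.15, 0.18, 0.20, 0.33, 0.42, 0.54} → fail.
Aut (methods 1·2): 0.60 vs {0.25, 0.16, 0.33, 0.20, 0.23, 0.15} → pass.
JS (methods 1·2): 0.76 vs {0.37, 0.36, 0.54, 0.42, 0.15, 0.23} → pass.
1 of 4 fail.

1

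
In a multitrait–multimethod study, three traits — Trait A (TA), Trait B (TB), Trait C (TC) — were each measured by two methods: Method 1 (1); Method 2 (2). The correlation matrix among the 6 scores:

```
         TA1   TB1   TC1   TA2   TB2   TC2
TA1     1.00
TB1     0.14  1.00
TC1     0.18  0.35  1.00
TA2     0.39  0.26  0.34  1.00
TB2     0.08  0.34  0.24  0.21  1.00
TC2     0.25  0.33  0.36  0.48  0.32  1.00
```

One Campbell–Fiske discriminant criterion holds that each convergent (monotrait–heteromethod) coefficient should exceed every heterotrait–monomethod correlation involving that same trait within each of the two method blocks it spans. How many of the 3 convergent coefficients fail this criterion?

Convergent coefficients and their comparison sets:
TA (methods 1·2): 0.39 vs {0.14, 0.21, 0.18, 0.48} → fail.
TB (methods 1·2): 0.34 vs {0.14, 0.21, 0.35, 0.32} → fail.
TC (methods 1·2): 0.36 vs {0.18, 0.48, 0.35, 0.32} → fail.
3 of 3 fail.

3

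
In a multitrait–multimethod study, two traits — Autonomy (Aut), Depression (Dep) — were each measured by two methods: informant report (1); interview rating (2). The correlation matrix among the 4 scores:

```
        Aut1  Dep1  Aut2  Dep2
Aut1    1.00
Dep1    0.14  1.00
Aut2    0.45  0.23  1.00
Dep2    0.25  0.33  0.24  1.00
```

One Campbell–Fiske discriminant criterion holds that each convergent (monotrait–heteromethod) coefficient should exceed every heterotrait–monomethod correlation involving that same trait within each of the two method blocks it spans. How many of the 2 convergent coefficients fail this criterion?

Checking each validity diagonal entry against its comparison values:
Aut (methods 1·2): 0.45 vs {0.14, 0.24} → pass.
Dep (methods 1·2): 0.33 vs {0.14, 0.24} → pass.
0 of 2 fail.

0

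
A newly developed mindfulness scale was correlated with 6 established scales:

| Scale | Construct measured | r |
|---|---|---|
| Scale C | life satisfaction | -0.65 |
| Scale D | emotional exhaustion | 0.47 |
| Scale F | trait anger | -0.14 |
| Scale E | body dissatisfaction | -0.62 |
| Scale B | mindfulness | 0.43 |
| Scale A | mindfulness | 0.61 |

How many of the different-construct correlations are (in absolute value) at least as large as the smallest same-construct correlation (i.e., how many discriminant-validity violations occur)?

3

Convergent (same construct = mindfulness): Scale B, Scale A.
Smallest convergent = 0.43. Discriminant |r|: 0.65, 0.47, 0.14, 0.62; count ≥ 0.43 → 3.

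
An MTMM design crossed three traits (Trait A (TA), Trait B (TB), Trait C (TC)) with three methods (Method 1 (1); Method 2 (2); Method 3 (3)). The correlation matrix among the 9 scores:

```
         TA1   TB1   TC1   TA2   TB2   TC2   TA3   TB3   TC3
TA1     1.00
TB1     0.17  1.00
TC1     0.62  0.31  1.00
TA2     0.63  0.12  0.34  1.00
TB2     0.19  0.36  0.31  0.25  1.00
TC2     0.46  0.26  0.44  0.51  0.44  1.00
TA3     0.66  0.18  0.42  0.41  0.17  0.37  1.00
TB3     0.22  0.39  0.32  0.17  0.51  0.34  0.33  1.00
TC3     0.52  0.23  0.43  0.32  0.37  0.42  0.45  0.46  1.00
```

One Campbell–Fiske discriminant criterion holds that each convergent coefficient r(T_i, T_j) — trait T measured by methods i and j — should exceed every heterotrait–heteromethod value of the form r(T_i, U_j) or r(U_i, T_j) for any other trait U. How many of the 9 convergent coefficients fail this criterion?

Each convergent coefficient versus the relevant comparison correlations:
TA (methods 1·2): 0.63 vs {0.19, 0.12, 0.46, 0.34} → pass.
TA (methods 1·3): 0.66 vs {0.22, 0.18, 0.52, 0.42} → pass.
TA (methods 2·3): 0.41 vs {0.17, 0.17, 0.32, 0.37} → pass.
TB (methods 1·2): 0.36 vs {0.12, 0.19, 0.26, 0.31} → pass.
TB (methods 1·3): 0.39 vs {0.18, 0.22, 0.23, 0.32} → pass.
TB (methods 2·3): 0.51 vs {0.17, 0.17, 0.37, 0.34} → pass.
TC (methods 1·2): 0.44 vs {0.34, 0.46, 0.31, 0.26} → fail.
TC (methods 1·3): 0.43 vs {0.42, 0.52, 0.32, 0.23} → fail.
TC (methods 2·3): 0.42 vs {0.37, 0.32, 0.34, 0.37} → pass.
2 of 9 fail.

2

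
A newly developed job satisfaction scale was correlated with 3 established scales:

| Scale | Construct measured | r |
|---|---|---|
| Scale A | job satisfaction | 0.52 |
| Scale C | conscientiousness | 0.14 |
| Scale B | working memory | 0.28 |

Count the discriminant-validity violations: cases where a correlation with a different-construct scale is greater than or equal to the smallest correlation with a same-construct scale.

Convergent (same construct = job satisfaction): Scale A.
Smallest convergent = 0.52. Discriminant values: 0.14, 0.28; count ≥ 0.52 → 0.

0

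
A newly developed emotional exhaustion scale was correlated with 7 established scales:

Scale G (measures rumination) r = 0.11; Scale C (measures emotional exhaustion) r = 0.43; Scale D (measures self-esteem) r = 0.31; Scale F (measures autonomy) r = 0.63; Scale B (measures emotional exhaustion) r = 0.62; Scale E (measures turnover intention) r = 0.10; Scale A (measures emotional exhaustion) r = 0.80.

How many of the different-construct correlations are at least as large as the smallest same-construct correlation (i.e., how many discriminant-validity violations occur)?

Convergent (same construct = emotional exhaustion): Scale C, Scale B, Scale A.
Smallest convergent = 0.43. Discriminant values: 0.11, 0.31, 0.63, 0.10; count ≥ 0.43 → 1.

1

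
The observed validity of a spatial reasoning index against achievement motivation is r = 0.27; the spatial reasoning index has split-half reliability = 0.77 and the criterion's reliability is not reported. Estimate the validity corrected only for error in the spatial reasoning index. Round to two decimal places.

0.31

Single correction: r_c = r_obs / √r_xx = 0.27 / √0.77 = 0.27 / 0.8775 ≈ 0.31.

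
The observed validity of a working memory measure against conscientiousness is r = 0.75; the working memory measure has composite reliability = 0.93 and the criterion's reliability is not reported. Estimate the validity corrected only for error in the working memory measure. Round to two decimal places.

0.78

Single correction: r_c = r_obs / √r_xx = 0.75 / √0.93 = 0.75 / 0.9644 ≈ 0.78.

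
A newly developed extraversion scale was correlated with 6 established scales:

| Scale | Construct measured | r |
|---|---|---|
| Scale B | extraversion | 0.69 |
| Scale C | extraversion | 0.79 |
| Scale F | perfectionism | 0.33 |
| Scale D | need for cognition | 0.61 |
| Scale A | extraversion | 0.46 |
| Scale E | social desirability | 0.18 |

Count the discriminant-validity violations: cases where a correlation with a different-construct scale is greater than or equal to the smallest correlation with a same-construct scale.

1

Convergent (same construct = extraversion): Scale B, Scale C, Scale A.
Smallest convergent = 0.46. Discriminant values: 0.33, 0.61, 0.18; count ≥ 0.46 → 1.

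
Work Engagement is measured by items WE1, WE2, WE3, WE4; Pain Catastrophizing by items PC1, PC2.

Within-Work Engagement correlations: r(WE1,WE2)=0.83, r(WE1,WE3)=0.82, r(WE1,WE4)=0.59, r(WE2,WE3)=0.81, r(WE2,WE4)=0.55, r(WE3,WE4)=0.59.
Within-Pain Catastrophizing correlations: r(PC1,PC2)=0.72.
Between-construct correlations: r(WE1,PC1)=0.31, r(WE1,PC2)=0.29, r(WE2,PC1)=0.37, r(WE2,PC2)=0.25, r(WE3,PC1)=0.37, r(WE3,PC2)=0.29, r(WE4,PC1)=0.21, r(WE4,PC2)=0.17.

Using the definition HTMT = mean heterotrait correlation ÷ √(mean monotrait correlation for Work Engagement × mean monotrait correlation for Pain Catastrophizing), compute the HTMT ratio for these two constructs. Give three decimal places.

0.398

Between-construct mean = 2.26/8 = 0.2825.
Mean within-WE = 4.19/6 = 0.6983; mean within-PC = 0.72/1 = 0.7200.
Geometric mean = √(0.6983 × 0.7200) = 0.7091.
HTMT = 0.2825 / 0.7091 = 0.398.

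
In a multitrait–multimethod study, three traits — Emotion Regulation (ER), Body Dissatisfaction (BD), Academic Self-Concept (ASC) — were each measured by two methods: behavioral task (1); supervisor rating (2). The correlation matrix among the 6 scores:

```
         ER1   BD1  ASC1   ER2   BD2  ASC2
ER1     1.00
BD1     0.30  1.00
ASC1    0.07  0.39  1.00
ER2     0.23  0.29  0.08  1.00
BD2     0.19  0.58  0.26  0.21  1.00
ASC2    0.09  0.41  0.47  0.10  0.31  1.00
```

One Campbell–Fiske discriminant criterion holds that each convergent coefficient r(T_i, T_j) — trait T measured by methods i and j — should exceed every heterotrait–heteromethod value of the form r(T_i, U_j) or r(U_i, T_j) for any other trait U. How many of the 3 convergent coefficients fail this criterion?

1

Checking each validity diagonal entry against its comparison values:
ER (methods 1·2): 0.23 vs {0.19, 0.29, 0.09, 0.08} → fail.
BD (methods 1·2): 0.58 vs {0.29, 0.19, 0.41, 0.26} → pass.
ASC (methods 1·2): 0.47 vs {0.08, 0.09, 0.26, 0.41} → pass.
1 of 3 fail.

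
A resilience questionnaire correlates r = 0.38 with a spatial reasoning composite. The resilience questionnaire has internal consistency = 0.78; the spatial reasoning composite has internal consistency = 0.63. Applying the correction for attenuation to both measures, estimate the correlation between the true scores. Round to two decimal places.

0.54

r_true = r_obs / √(r_xx · r_yy) = 0.38 / √(0.78 × 0.63) = 0.38 / √0.4914 = 0.38 / 0.7010 ≈ 0.54.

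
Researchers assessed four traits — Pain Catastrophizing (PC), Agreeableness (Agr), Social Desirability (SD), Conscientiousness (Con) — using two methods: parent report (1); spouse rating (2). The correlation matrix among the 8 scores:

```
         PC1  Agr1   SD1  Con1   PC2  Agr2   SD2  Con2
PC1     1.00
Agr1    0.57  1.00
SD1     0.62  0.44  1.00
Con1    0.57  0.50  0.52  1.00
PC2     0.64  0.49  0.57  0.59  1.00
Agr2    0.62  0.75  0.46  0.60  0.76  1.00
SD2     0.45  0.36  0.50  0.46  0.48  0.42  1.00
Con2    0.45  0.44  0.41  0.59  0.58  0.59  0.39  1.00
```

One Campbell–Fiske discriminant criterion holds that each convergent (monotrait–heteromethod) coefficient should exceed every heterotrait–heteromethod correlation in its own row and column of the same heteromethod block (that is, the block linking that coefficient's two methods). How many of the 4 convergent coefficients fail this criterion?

Checking each validity diagonal entry against its comparison values:
PC (methods 1·2): 0.64 vs {0.62, 0.49, 0.45, 0.57, 0.45, 0.59} → pass.
Agr (methods 1·2): 0.75 vs {0.49, 0.62, 0.36, 0.46, 0.44, 0.60} → pass.
SD (methods 1·2): 0.50 vs {0.57, 0.45, 0.46, 0.36, 0.41, 0.46} → fail.
Con (methods 1·2): 0.59 vs {0.59, 0.45, 0.60, 0.44, 0.46, 0.41} → fail.
2 of 4 fail.

2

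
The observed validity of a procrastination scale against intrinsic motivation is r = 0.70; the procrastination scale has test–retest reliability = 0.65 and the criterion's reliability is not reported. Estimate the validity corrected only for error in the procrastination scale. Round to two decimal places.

Single correction: r_c = r_obs / √r_xx = 0.70 / √0.65 = 0.70 / 0.8062 ≈ 0.87.

0.87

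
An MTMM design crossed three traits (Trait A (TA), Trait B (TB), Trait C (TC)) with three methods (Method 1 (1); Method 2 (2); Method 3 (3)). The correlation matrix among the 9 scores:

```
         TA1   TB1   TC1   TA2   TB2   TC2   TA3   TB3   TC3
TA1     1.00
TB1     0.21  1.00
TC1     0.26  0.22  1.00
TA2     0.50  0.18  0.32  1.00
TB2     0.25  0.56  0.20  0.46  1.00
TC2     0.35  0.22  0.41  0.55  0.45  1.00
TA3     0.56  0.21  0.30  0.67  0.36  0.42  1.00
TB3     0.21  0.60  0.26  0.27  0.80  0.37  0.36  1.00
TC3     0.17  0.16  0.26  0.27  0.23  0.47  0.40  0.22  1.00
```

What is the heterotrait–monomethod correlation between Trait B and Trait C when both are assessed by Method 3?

0.22

Different traits, same method: r(TB3, TC3) = 0.22.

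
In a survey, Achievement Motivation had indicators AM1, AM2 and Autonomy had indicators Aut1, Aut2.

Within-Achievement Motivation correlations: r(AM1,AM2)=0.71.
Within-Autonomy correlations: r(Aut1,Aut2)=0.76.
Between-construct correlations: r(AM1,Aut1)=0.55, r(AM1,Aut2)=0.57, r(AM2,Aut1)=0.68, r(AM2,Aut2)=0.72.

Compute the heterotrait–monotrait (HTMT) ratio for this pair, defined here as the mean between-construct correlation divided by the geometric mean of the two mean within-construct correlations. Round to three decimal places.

0.858

Between-construct mean = 2.52/4 = 0.6300.
Mean within-AM = 0.71/1 = 0.7100; mean within-Aut = 0.76/1 = 0.7600.
Geometric mean = √(0.7100 × 0.7600) = 0.7346.
HTMT = 0.6300 / 0.7346 = 0.858.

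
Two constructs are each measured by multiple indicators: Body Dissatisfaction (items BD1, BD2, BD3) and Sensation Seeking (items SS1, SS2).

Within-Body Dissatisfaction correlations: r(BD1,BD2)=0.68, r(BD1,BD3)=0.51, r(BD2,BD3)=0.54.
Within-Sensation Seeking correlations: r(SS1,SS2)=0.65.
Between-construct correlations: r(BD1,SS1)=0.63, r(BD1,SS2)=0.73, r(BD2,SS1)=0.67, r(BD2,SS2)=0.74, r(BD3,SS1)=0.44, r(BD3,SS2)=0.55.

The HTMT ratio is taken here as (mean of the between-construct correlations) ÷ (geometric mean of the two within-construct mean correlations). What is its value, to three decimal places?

Mean between = 3.76/6 = 0.6267.
Mean within-BD = 1.73/3 = 0.5767; mean within-SS = 0.65/1 = 0.6500.
Geometric mean = √(0.5767 × 0.6500) = 0.6123.
HTMT = 0.6267 / 0.6123 = 1.024.

1.024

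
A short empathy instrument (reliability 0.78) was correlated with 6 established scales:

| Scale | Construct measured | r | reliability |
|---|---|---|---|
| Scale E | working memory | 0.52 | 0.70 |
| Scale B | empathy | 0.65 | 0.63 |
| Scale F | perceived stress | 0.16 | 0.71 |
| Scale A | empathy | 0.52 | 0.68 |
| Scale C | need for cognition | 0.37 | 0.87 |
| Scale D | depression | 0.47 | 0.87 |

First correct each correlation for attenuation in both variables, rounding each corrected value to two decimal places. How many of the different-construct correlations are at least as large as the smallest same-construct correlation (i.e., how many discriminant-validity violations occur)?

0

Disattenuated r (r / √(r_scale · r_new)):
  Scale E (disc): 0.52 / √(0.70·0.78) = 0.70
  Scale B (conv): 0.65 / √(0.63·0.78) = 0.93
  Scale F (disc): 0.16 / √(0.71·0.78) = 0.22
  Scale A (conv): 0.52 / √(0.68·0.78) = 0.71
  Scale C (disc): 0.37 / √(0.87·0.78) = 0.45
  Scale D (disc): 0.47 / √(0.87·0.78) = 0.57
Smallest convergent = 0.71. Discriminant values: 0.70, 0.22, 0.45, 0.57; count ≥ 0.71 → 0.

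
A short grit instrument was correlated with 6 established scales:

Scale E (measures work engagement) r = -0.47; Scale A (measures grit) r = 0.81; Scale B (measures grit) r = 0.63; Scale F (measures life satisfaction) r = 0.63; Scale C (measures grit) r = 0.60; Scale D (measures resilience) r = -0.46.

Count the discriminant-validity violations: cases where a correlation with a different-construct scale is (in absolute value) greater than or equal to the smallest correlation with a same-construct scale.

Convergent (same construct = grit): Scale A, Scale B, Scale C.
Smallest convergent = 0.60. Discriminant |r|: 0.47, 0.63, 0.46; count ≥ 0.60 → 1.

1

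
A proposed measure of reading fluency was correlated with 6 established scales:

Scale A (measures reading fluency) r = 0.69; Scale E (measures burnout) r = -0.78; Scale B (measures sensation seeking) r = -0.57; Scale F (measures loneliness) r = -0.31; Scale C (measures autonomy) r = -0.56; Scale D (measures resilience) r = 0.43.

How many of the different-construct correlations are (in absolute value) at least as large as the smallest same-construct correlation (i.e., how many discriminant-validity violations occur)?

1

Convergent (same construct = reading fluency): Scale A.
Smallest convergent = 0.69. Discriminant |r|: 0.78, 0.57, 0.31, 0.56, 0.43; count ≥ 0.69 → 1.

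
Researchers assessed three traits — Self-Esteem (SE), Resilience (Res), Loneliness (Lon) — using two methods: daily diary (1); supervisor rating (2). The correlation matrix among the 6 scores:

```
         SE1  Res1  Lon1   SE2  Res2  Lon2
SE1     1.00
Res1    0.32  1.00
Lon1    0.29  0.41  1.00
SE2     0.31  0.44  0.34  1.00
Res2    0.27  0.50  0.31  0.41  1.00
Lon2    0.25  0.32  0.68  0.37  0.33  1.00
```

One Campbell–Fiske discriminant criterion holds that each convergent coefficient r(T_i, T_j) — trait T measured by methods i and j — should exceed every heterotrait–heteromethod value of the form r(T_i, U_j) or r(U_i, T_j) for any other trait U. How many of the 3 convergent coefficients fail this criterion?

1

Each convergent coefficient versus the relevant comparison correlations:
SE (methods 1·2): 0.31 vs {0.27, 0.44, 0.25, 0.34} → fail.
Res (methods 1·2): 0.50 vs {0.44, 0.27, 0.32, 0.31} → pass.
Lon (methods 1·2): 0.68 vs {0.34, 0.25, 0.31, 0.32} → pass.
1 of 3 fail.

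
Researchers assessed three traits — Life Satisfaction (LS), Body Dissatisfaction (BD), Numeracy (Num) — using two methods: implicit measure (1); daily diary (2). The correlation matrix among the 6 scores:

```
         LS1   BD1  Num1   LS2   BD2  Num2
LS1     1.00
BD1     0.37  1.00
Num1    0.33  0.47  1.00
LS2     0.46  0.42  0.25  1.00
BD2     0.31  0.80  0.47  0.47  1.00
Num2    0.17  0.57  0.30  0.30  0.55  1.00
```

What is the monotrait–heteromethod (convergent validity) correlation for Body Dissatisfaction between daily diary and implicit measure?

0.80

Same trait (BD), different methods: r(BD2, BD1) = 0.80.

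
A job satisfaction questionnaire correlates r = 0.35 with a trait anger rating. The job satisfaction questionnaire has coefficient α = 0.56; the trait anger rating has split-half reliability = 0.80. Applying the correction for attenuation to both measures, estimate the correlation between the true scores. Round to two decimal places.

r_true = r_obs / √(r_xx · r_yy) = 0.35 / √(0.56 × 0.80) = 0.35 / √0.4480 = 0.35 / 0.6693 ≈ 0.52.

0.52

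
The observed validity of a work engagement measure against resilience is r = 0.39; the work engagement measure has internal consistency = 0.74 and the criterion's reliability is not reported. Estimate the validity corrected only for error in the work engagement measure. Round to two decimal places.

0.45

Single correction: r_c = r_obs / √r_xx = 0.39 / √0.74 = 0.39 / 0.8602 ≈ 0.45.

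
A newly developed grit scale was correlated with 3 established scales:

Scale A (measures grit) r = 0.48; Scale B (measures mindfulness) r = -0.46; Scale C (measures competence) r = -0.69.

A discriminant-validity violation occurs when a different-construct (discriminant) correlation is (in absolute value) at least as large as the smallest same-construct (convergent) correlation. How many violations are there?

1

Convergent (same construct = grit): Scale A.
Smallest convergent = 0.48. Discriminant |r|: 0.46, 0.69; count ≥ 0.48 → 1.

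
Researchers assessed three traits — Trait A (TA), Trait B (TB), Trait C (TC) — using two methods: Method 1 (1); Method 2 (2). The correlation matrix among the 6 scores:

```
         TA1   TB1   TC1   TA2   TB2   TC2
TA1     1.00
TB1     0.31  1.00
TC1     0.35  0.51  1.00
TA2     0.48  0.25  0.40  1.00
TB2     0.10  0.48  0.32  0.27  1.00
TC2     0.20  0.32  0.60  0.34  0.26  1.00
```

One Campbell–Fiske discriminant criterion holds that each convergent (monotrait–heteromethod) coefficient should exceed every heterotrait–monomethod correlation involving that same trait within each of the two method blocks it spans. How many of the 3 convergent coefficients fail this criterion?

Convergent coefficients and their comparison sets:
TA (methods 1·2): 0.48 vs {0.31, 0.27, 0.35, 0.34} → pass.
TB (methods 1·2): 0.48 vs {0.31, 0.27, 0.51, 0.26} → fail.
TC (methods 1·2): 0.60 vs {0.35, 0.34, 0.51, 0.26} → pass.
1 of 3 fail.

1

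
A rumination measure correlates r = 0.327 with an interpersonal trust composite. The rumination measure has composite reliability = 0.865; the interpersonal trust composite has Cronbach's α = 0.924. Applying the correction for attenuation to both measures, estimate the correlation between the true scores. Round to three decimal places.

r_true = r_obs / √(r_xx · r_yy) = 0.327 / √(0.865 × 0.924) = 0.327 / √0.799260 = 0.327 / 0.8940 ≈ 0.366.

0.366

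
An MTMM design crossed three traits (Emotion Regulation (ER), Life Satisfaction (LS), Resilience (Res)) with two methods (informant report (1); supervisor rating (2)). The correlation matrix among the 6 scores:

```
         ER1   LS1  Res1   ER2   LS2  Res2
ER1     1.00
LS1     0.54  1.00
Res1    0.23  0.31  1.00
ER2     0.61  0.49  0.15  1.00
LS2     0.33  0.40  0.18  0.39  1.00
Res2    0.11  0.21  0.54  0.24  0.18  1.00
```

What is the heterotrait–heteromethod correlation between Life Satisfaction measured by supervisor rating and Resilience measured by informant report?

Different traits and methods: r(LS2, Res1) = 0.18.

0.18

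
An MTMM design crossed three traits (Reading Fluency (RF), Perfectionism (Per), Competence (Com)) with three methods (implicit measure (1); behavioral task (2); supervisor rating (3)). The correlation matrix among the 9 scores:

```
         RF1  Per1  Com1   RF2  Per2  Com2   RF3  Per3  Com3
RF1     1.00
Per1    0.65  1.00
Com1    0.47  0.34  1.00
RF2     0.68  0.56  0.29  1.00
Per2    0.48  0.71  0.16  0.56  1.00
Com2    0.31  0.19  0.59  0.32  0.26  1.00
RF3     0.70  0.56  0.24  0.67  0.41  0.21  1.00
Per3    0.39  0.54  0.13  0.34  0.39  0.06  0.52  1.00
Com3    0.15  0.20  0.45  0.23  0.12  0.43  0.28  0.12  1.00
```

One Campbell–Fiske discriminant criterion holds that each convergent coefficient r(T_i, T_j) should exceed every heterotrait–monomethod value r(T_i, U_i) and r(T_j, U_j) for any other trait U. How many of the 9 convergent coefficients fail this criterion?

Each convergent coefficient versus the relevant comparison correlations:
RF (methods 1·2): 0.68 vs {0.65, 0.56, 0.47, 0.32} → pass.
RF (methods 1·3): 0.70 vs {0.65, 0.52, 0.47, 0.28} → pass.
RF (methods 2·3): 0.67 vs {0.56, 0.52, 0.32, 0.28} → pass.
Per (methods 1·2): 0.71 vs {0.65, 0.56, 0.34, 0.26} → pass.
Per (methods 1·3): 0.54 vs {0.65, 0.52, 0.34, 0.12} → fail.
Per (methods 2·3): 0.39 vs {0.56, 0.52, 0.26, 0.12} → fail.
Com (methods 1·2): 0.59 vs {0.47, 0.32, 0.34, 0.26} → pass.
Com (methods 1·3): 0.45 vs {0.47, 0.28, 0.34, 0.12} → fail.
Com (methods 2·3): 0.43 vs {0.32, 0.28, 0.26, 0.12} → pass.
3 of 9 fail.

3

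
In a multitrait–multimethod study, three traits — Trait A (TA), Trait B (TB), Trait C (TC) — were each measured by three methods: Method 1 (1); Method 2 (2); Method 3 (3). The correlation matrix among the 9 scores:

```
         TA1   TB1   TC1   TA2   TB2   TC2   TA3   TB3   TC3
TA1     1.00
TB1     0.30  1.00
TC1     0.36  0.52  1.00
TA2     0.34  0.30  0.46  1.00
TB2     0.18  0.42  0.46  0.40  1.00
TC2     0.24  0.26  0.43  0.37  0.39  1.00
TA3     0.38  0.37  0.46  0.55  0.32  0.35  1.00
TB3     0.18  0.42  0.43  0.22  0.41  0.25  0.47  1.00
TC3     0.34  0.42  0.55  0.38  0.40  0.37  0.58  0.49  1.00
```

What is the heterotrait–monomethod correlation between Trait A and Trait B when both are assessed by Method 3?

0.47

Different traits, same method: r(TA3, TB3) = 0.47.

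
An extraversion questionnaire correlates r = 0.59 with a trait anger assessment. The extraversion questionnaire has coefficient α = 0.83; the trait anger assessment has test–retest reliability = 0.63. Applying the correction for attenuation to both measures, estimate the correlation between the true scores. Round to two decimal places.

r_true = r_obs / √(r_xx · r_yy) = 0.59 / √(0.83 × 0.63) = 0.59 / √0.5229 = 0.59 / 0.7231 ≈ 0.82.

0.82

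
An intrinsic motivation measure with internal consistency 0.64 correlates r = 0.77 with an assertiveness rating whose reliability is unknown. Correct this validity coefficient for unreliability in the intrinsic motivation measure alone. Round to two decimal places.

0.96

Single correction: r_c = r_obs / √r_xx = 0.77 / √0.64 = 0.77 / 0.8000 ≈ 0.96.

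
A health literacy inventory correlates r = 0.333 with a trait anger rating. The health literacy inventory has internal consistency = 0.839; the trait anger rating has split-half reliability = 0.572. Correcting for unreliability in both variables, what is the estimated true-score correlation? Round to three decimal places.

0.481

r_true = r_obs / √(r_xx · r_yy) = 0.333 / √(0.839 × 0.572) = 0.333 / √0.479908 = 0.333 / 0.6928 ≈ 0.481.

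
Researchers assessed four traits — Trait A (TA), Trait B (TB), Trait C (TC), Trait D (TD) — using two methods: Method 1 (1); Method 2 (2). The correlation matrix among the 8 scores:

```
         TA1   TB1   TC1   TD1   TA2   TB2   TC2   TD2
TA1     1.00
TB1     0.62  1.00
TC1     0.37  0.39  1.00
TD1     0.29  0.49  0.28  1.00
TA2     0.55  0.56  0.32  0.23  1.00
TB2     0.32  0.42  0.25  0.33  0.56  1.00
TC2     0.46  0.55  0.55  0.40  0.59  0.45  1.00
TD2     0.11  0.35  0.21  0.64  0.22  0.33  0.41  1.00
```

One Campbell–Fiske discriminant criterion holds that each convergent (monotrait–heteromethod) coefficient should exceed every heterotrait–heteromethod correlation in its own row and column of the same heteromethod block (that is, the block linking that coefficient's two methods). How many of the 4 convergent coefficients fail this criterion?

Checking each validity diagonal entry against its comparison values:
TA (methods 1·2): 0.55 vs {0.32, 0.56, 0.46, 0.32, 0.11, 0.23} → fail.
TB (methods 1·2): 0.42 vs {0.56, 0.32, 0.55, 0.25, 0.35, 0.33} → fail.
TC (methods 1·2): 0.55 vs {0.32, 0.46, 0.25, 0.55, 0.21, 0.40} → fail.
TD (methods 1·2): 0.64 vs {0.23, 0.11, 0.33, 0.35, 0.40, 0.21} → pass.
3 of 4 fail.

3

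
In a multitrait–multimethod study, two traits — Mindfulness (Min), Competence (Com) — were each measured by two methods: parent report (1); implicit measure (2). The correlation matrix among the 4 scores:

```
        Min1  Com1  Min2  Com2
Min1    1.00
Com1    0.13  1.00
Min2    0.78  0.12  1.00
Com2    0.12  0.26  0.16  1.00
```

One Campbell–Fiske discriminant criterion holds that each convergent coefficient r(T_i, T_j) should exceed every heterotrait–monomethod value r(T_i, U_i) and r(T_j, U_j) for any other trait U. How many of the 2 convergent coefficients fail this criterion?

0

Convergent coefficients and their comparison sets:
Min (methods 1·2): 0.78 vs {0.13, 0.16} → pass.
Com (methods 1·2): 0.26 vs {0.13, 0.16} → pass.
0 of 2 fail.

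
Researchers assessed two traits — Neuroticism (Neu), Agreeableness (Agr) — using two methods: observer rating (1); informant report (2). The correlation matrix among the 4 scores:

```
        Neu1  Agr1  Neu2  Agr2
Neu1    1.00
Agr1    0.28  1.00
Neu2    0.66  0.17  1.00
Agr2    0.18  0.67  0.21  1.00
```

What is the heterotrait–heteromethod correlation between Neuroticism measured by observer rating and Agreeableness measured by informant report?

Different traits and methods: r(Neu1, Agr2) = 0.18.

0.18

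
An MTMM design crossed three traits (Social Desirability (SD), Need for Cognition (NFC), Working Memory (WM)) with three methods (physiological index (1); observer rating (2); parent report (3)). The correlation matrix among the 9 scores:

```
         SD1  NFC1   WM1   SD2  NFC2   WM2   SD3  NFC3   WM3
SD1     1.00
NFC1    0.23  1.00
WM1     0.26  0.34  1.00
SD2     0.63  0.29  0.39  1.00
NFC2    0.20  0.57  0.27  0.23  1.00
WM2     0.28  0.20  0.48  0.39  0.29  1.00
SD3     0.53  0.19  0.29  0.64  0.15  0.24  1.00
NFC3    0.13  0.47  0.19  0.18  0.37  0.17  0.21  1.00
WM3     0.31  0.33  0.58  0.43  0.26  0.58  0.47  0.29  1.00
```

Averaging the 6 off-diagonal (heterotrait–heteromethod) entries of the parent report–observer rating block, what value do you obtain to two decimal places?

0.24

HTHM values (method 3 × method 2): 0.15, 0.24, 0.18, 0.17, 0.43, 0.26; mean = 1.43/6 = 0.24.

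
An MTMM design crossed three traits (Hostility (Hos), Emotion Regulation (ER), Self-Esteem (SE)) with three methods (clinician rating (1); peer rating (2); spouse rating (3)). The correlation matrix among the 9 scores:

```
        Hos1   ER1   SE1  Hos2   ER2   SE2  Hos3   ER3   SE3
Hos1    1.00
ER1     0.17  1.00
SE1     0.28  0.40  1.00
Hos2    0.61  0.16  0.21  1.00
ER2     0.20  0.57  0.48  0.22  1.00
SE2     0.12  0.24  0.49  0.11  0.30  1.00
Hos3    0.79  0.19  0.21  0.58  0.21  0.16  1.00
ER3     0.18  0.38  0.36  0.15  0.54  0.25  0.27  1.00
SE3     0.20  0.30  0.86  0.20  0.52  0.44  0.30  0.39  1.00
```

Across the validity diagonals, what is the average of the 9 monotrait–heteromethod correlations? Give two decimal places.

0.58

Convergent values: 0.61, 0.79, 0.58, 0.57, 0.38, 0.54, 0.49, 0.86, 0.44; mean = 5.26/9 = 0.58.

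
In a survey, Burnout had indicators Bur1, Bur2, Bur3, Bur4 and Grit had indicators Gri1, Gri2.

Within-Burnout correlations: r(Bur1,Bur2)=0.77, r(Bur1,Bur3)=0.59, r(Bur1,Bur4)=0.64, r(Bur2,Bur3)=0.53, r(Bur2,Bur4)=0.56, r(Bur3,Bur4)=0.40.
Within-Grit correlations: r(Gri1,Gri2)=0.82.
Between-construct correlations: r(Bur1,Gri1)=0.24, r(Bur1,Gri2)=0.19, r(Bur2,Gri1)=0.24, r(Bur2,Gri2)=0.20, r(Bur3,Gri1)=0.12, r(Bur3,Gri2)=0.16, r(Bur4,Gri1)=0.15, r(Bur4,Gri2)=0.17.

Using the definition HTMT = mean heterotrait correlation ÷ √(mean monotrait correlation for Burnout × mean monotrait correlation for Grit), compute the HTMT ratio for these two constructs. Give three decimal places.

0.266

Between-construct mean = 1.47/8 = 0.1838.
Mean within-Bur = 3.49/6 = 0.5817; mean within-Gri = 0.82/1 = 0.8200.
Geometric mean = √(0.5817 × 0.8200) = 0.6906.
HTMT = 0.1838 / 0.6906 = 0.266.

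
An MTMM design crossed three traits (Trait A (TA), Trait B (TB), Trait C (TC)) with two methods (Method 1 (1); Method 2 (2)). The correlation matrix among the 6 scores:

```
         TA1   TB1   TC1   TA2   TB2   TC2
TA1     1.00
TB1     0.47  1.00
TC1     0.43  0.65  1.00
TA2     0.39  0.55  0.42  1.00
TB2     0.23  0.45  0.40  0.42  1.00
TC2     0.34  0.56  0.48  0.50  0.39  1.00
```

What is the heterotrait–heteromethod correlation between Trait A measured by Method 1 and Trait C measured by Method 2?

Different traits and methods: r(TA1, TC2) = 0.34.

0.34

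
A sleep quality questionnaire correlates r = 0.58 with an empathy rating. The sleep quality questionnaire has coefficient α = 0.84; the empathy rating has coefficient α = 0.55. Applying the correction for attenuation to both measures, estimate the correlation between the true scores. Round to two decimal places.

r_true = r_obs / √(r_xx · r_yy) = 0.58 / √(0.84 × 0.55) = 0.58 / √0.4620 = 0.58 / 0.6797 ≈ 0.85.

0.85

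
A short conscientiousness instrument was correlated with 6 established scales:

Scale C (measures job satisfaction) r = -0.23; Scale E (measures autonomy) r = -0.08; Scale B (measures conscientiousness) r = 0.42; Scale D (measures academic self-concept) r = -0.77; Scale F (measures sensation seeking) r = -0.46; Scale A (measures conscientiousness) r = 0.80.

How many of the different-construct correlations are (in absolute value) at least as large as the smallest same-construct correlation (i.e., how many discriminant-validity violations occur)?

Convergent (same construct = conscientiousness): Scale B, Scale A.
Smallest convergent = 0.42. Discriminant |r|: 0.23, 0.08, 0.77, 0.46; count ≥ 0.42 → 2.

2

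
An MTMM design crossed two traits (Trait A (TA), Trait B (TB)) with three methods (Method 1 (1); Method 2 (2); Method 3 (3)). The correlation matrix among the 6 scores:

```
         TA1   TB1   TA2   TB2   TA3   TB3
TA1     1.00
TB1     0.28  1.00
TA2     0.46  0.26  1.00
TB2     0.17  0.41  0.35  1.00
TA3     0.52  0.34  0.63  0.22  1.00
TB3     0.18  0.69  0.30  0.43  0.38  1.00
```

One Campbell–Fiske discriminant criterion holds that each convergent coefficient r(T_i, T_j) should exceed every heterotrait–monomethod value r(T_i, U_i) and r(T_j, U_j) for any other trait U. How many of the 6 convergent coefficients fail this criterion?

Convergent coefficients and their comparison sets:
TA (methods 1·2): 0.46 vs {0.28, 0.35} → pass.
TA (methods 1·3): 0.52 vs {0.28, 0.38} → pass.
TA (methods 2·3): 0.63 vs {0.35, 0.38} → pass.
TB (methods 1·2): 0.41 vs {0.28, 0.35} → pass.
TB (methods 1·3): 0.69 vs {0.28, 0.38} → pass.
TB (methods 2·3): 0.43 vs {0.35, 0.38} → pass.
0 of 6 fail.

0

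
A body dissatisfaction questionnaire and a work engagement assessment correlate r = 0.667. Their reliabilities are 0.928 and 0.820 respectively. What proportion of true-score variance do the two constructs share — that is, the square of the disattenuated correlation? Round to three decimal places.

0.585

Disattenuated r = 0.667 / √(0.928 × 0.820) = 0.667 / 0.8723 = 0.7646.
Shared true-score variance = 0.7646² = 0.5846 ≈ 0.585.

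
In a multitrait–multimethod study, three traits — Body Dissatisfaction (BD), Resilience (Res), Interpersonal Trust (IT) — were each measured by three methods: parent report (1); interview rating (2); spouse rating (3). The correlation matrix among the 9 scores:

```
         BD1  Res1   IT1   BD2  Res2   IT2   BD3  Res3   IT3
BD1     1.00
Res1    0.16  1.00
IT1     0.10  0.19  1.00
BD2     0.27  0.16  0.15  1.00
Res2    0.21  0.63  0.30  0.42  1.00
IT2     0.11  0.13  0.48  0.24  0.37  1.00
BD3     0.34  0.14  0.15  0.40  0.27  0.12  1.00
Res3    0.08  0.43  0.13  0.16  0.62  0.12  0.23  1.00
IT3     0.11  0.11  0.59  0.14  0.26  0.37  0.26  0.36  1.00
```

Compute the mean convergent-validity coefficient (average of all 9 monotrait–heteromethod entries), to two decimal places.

0.46

Convergent values: 0.27, 0.34, 0.40, 0.63, 0.43, 0.62, 0.48, 0.59, 0.37; mean = 4.13/9 = 0.46.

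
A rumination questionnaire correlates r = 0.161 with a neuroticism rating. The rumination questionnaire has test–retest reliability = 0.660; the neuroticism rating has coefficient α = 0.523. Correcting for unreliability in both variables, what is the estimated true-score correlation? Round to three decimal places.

0.274

r_true = r_obs / √(r_xx · r_yy) = 0.161 / √(0.660 × 0.523) = 0.161 / √0.345180 = 0.161 / 0.5875 ≈ 0.274.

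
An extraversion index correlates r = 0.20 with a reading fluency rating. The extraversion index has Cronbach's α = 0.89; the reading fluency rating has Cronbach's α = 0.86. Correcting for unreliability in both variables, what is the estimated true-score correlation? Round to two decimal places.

r_true = r_obs / √(r_xx · r_yy) = 0.20 / √(0.89 × 0.86) = 0.20 / √0.7654 = 0.20 / 0.8749 ≈ 0.23.

0.23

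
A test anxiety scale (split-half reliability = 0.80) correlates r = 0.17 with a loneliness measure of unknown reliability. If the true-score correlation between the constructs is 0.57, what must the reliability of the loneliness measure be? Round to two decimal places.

0.11

r_true = r_obs / √(r_xx · r_yy) ⇒ 0.57 = 0.17 / √(0.80 · r_yy).
√(0.80 · r_yy) = 0.17 / 0.57 = 0.2982; 0.80 · r_yy = 0.0889; r_yy = 0.0889 / 0.80 ≈ 0.11.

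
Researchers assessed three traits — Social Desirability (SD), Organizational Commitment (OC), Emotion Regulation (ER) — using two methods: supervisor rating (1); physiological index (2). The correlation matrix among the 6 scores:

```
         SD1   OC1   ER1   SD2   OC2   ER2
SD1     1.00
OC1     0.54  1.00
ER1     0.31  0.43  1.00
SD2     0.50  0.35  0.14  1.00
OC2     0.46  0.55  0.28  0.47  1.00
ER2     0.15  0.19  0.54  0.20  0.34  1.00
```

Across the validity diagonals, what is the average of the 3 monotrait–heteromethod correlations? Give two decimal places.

0.53

Convergent values: 0.50, 0.55, 0.54; mean = 1.59/3 = 0.53.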